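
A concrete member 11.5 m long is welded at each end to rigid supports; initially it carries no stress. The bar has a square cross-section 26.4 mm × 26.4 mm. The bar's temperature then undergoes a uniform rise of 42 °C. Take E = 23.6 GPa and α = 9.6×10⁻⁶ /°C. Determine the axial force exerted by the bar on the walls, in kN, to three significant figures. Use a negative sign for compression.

-6.63 kN

Free thermal expansion αLΔT = 9.6e-6 · 11500 · 42 = 4.637 mm.
The walls impose strain ε = −(4.637)/11500 = -4.0320e-04; σ = Eε = 23600 · -4.0320e-04 = -9.516 MPa.
Wall reaction R = σ·A = -9.516·697 = -6632 N = -6.632 kN.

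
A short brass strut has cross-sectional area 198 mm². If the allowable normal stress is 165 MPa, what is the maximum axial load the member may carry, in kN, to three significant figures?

32.7 kN

P_max = σ_allow · A = 165 · 198 = 32670 N = 32.67 kN.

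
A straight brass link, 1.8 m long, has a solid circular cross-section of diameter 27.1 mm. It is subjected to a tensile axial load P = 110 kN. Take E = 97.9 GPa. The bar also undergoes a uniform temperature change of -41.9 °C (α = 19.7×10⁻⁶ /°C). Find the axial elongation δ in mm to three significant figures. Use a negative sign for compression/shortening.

2.02 mm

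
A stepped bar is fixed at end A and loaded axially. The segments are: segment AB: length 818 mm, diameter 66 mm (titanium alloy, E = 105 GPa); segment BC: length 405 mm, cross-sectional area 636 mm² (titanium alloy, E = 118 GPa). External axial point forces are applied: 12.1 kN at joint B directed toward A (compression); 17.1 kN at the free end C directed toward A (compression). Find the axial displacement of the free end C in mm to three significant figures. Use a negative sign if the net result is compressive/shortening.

-0.159 mm

Internal axial forces (sectioning from the free end, tension +): N_BC = -17.1 kN, N_AB = -29.2 kN.
A_AB = 3421 mm².
δ_AB = -29200·818/(3421·105000) = -0.06649 mm
δ_BC = -17100·405/(636·118000) = -0.09228 mm
δ = Σδ_i = -0.1588 mm.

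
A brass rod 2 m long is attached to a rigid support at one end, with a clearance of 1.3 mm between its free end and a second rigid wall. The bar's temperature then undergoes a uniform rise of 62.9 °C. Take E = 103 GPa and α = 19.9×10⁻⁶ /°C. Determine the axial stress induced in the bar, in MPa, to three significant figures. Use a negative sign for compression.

Free thermal expansion αLΔT = 19.9e-6 · 2000 · 62.9 = 2.503 mm.
The walls engage after the gap closes; constrained expansion = 2.503 − 1.3 = 1.203 mm.
The walls impose strain ε = −(1.203)/2000 = -6.0171e-04; σ = Eε = 103000 · -6.0171e-04 = -61.98 MPa.

-62.0 MPa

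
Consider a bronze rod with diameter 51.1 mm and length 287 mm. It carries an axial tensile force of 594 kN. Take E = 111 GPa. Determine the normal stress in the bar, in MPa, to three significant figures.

290 MPa

A = 2051 mm².
σ = N/A = 594000/2051 = 289.6 MPa.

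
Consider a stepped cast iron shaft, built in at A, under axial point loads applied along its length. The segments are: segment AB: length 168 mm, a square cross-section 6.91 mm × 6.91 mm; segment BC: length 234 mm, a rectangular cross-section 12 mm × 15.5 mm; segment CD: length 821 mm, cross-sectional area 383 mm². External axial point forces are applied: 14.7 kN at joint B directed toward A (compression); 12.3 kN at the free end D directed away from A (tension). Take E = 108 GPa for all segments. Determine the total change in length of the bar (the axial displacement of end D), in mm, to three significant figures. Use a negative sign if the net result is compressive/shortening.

0.309 mm

Internal axial forces (sectioning from the free end, tension +): N_CD = 12.3 kN, N_BC = 12.3 kN, N_AB = -2.4 kN.
A_AB = 47.75 mm².
A_BC = 186 mm².
δ_AB = -2400·168/(47.75·108000) = -0.07819 mm
δ_BC = 12300·234/(186·108000) = 0.1433 mm
δ_CD = 12300·821/(383·108000) = 0.2441 mm
δ = Σδ_i = 0.3092 mm.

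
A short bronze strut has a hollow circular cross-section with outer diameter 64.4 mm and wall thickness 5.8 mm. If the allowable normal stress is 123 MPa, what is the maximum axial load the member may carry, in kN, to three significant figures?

A = 1068 mm².
P_max = σ_allow · A = 123 · 1068 = 131300 N = 131.3 kN.

131 kN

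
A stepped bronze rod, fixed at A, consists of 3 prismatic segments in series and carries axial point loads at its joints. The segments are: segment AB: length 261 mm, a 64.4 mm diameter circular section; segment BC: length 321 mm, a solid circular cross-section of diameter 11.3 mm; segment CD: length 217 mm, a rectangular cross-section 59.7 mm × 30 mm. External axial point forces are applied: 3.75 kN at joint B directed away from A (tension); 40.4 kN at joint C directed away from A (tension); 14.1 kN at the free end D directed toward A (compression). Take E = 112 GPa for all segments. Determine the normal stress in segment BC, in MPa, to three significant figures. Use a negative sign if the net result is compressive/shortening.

262 MPa

Internal axial forces (sectioning from the free end, tension +): N_CD = -14.1 kN, N_BC = 26.3 kN, N_AB = 30.05 kN.
A_BC = 100.3 mm².
σ_BC = N_BC/A_BC = 26300/100.3 = 262.2 MPa.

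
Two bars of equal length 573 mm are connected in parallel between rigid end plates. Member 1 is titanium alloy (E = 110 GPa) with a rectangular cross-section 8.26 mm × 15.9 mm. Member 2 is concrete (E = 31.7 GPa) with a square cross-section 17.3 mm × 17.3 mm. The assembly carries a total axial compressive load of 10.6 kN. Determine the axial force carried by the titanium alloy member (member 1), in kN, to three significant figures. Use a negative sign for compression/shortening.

A_1 = 131.3 mm².
A_2 = 299.3 mm².
Equal strain + equilibrium ⇒ each member carries load in proportion to AE: A₁E₁ = 14450000 N, A₂E₂ = 9487000 N, ΣAE = 23930000 N.
F₁ = P·A₁E₁/ΣAE = -10600·14450000/23930000 = -6398 N.

-6.40 kN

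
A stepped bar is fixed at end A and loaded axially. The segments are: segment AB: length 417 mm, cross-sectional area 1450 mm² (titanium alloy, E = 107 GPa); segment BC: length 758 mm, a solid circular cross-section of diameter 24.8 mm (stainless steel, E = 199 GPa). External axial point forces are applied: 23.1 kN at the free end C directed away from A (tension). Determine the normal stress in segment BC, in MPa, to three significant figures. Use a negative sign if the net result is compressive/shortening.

47.8 MPa

Internal axial forces (sectioning from the free end, tension +): N_BC = 23.1 kN, N_AB = 23.1 kN.
A_BC = 483.1 mm².
σ_BC = N_BC/A_BC = 23100/483.1 = 47.82 MPa.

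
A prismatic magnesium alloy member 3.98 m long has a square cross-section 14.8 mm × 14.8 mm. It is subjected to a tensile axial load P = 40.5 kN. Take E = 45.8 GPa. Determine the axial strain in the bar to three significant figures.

0.00404

A = 219 mm².
σ = N/A = 184.9 MPa; ε = σ/E = 184.9/45800 = 4.037e-03.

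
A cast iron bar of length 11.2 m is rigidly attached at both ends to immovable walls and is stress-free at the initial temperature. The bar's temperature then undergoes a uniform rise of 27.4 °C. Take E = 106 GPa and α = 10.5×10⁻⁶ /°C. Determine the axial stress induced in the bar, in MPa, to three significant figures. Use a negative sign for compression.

Free thermal expansion αLΔT = 10.5e-6 · 11200 · 27.4 = 3.222 mm.
The walls impose strain ε = −(3.222)/11200 = -2.8770e-04; σ = Eε = 106000 · -2.8770e-04 = -30.5 MPa.

-30.5 MPa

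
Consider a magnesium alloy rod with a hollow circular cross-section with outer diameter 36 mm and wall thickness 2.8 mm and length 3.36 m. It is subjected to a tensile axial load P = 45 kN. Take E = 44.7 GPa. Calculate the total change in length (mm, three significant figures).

11.6 mm

A = 292 mm².
δ_mech = NL/(AE) = 45000·3360/(292·44700) = 11.58 mm.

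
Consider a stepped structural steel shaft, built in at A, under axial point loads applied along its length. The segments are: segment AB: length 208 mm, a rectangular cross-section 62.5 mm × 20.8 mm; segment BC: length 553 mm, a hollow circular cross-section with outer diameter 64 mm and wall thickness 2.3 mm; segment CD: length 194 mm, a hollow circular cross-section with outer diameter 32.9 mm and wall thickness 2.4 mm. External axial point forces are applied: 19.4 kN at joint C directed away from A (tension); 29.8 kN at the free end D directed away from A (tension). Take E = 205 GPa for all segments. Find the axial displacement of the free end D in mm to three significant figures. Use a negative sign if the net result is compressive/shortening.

Internal axial forces (sectioning from the free end, tension +): N_CD = 29.8 kN, N_BC = 49.2 kN, N_AB = 49.2 kN.
A_AB = 1300 mm².
A_BC = 445.8 mm².
A_CD = 230 mm².
δ_AB = 49200·208/(1300·205000) = 0.0384 mm
δ_BC = 49200·553/(445.8·205000) = 0.2977 mm
δ_CD = 29800·194/(230·205000) = 0.1226 mm
δ = Σδ_i = 0.4587 mm.

0.459 mm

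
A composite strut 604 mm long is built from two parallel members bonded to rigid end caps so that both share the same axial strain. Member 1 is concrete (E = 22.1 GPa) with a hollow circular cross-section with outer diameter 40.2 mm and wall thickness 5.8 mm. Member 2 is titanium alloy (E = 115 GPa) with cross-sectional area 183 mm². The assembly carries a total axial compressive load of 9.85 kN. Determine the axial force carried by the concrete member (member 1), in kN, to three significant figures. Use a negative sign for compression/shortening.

-3.91 kN

A_1 = 626.8 mm².
Equal strain + equilibrium ⇒ each member carries load in proportion to AE: A₁E₁ = 13850000 N, A₂E₂ = 21040000 N, ΣAE = 34900000 N.
F₁ = P·A₁E₁/ΣAE = -9850·13850000/34900000 = -3910 N.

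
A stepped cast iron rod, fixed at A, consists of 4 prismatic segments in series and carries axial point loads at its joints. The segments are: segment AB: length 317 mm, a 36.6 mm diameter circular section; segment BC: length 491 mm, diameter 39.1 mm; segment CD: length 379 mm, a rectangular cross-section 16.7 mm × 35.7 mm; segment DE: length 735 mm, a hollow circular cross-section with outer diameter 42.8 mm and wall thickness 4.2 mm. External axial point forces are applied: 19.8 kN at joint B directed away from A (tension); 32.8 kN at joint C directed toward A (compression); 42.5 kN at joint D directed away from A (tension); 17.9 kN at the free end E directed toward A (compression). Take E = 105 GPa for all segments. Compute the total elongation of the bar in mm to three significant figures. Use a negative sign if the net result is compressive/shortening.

-0.0957 mm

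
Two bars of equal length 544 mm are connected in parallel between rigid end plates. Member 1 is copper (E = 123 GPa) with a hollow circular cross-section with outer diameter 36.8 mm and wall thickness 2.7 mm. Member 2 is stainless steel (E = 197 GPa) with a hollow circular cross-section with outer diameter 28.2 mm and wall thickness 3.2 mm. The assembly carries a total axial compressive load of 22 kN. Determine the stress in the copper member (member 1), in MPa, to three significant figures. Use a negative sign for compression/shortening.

A_1 = 289.2 mm².
A_2 = 251.3 mm².
Equal strain + equilibrium ⇒ each member carries load in proportion to AE: A₁E₁ = 35580000 N, A₂E₂ = 49510000 N, ΣAE = 85090000 N.
σ₁ = P·E₁/ΣAE = -22000·123000/85090000 = -31.8 MPa.

-31.8 MPa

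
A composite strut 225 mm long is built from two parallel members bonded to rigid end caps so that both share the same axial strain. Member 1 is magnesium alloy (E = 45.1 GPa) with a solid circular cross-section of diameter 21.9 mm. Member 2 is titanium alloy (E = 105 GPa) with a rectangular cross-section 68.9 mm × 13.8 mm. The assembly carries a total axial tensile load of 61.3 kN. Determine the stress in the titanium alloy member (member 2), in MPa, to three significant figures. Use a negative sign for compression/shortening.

A_1 = 376.7 mm².
A_2 = 950.8 mm².
Equal strain + equilibrium ⇒ each member carries load in proportion to AE: A₁E₁ = 16990000 N, A₂E₂ = 99840000 N, ΣAE = 116800000 N.
σ₂ = P·E₂/ΣAE = 61300·105000/116800000 = 55.1 MPa.

55.1 MPa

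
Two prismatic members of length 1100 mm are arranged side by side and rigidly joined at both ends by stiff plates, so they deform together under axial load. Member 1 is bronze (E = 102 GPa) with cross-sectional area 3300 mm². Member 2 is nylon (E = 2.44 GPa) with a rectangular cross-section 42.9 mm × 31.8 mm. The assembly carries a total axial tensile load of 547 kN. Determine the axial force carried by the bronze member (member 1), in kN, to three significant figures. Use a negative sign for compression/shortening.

A_2 = 1364 mm².
Equal strain + equilibrium ⇒ each member carries load in proportion to AE: A₁E₁ = 336600000 N, A₂E₂ = 3329000 N, ΣAE = 339900000 N.
F₁ = P·A₁E₁/ΣAE = 547000·336600000/339900000 = 541600 N.

542 kN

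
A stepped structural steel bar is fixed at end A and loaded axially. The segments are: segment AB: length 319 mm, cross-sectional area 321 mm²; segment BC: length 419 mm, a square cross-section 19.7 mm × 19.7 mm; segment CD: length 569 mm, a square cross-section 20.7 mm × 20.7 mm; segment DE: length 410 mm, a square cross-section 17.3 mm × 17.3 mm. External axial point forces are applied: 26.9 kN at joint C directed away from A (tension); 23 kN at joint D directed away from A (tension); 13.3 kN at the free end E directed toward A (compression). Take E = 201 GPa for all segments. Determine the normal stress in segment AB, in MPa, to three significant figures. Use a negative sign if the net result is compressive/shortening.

114 MPa

Internal axial forces (sectioning from the free end, tension +): N_DE = -13.3 kN, N_CD = 9.7 kN, N_BC = 36.6 kN, N_AB = 36.6 kN.
σ_AB = N_AB/A_AB = 36600/321 = 114 MPa.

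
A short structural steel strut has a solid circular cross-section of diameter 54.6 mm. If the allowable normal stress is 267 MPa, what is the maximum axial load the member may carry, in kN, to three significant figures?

625 kN

A = 2341 mm².
P_max = σ_allow · A = 267 · 2341 = 625200 N = 625.2 kN.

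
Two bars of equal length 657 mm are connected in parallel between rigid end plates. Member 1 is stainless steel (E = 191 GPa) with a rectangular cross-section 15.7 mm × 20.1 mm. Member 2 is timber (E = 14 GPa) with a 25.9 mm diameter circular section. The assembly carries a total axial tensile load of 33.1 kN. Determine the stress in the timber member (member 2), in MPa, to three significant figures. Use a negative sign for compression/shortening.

6.85 MPa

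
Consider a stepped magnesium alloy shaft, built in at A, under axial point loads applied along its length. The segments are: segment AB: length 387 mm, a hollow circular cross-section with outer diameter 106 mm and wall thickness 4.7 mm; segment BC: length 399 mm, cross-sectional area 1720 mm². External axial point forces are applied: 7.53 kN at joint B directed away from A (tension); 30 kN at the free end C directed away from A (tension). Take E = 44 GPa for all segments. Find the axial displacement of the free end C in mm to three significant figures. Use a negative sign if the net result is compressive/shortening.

Internal axial forces (sectioning from the free end, tension +): N_BC = 30 kN, N_AB = 37.53 kN.
A_AB = 1496 mm².
δ_AB = 37530·387/(1496·44000) = 0.2207 mm
δ_BC = 30000·399/(1720·44000) = 0.1582 mm
δ = Σδ_i = 0.3789 mm.

0.379 mm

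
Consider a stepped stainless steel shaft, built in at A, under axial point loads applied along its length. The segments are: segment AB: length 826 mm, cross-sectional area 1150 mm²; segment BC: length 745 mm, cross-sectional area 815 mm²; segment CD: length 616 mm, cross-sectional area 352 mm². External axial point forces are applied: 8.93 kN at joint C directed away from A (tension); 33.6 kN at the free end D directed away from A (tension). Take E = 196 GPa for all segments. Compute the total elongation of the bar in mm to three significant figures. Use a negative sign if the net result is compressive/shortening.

Internal axial forces (sectioning from the free end, tension +): N_CD = 33.6 kN, N_BC = 42.53 kN, N_AB = 42.53 kN.
δ_AB = 42530·826/(1150·196000) = 0.1559 mm
δ_BC = 42530·745/(815·196000) = 0.1984 mm
δ_CD = 33600·616/(352·196000) = 0.3 mm
δ = Σδ_i = 0.6542 mm.

0.654 mm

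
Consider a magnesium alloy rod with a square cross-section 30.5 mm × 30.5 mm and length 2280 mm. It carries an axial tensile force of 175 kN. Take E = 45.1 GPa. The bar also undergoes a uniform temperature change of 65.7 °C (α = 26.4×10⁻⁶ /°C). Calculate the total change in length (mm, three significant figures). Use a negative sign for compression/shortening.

A = 930.2 mm².
δ_mech = NL/(AE) = 175000·2280/(930.2·45100) = 9.51 mm.
δ_thermal = αLΔT = 26.4e-6·2280·65.7 = 3.955 mm.
δ = δ_mech + δ_thermal = 13.46 mm.

13.5 mm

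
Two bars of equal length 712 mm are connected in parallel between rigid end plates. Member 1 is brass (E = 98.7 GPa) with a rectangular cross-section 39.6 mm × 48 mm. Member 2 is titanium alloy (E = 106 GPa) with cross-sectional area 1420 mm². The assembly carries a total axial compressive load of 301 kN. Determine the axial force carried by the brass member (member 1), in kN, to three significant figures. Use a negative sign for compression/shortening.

A_1 = 1901 mm².
Equal strain + equilibrium ⇒ each member carries load in proportion to AE: A₁E₁ = 187600000 N, A₂E₂ = 150500000 N, ΣAE = 338100000 N.
F₁ = P·A₁E₁/ΣAE = -301000·187600000/338100000 = -167000 N.

-167 kN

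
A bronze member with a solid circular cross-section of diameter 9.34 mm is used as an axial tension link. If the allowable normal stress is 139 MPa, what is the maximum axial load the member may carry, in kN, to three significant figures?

A = 68.51 mm².
P_max = σ_allow · A = 139 · 68.51 = 9524 N = 9.524 kN.

9.52 kN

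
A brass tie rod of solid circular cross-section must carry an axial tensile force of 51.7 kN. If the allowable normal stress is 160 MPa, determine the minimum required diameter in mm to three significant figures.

20.3 mm

Required area A ≥ P/σ_allow = 51700/160 = 323.1 mm².
For a solid circular section, d ≥ √(4A/π) = 20.28 mm.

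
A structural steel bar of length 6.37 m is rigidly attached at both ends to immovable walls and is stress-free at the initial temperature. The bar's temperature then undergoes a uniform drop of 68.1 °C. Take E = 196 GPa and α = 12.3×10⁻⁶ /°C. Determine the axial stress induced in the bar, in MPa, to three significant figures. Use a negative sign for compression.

Free thermal expansion αLΔT = 12.3e-6 · 6370 · -68.1 = -5.336 mm.
The walls impose strain ε = −(-5.336)/6370 = 8.3763e-04; σ = Eε = 196000 · 8.3763e-04 = 164.2 MPa.

164 MPa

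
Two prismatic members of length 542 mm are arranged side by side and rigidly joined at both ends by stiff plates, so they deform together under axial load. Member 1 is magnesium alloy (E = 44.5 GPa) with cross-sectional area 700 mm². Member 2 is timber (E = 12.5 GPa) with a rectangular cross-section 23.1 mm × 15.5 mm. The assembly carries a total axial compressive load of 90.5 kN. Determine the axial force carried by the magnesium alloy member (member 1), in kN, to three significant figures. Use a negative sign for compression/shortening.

-79.1 kN

A_2 = 358.1 mm².
Equal strain + equilibrium ⇒ each member carries load in proportion to AE: A₁E₁ = 31150000 N, A₂E₂ = 4476000 N, ΣAE = 35630000 N.
F₁ = P·A₁E₁/ΣAE = -90500·31150000/35630000 = -79130 N.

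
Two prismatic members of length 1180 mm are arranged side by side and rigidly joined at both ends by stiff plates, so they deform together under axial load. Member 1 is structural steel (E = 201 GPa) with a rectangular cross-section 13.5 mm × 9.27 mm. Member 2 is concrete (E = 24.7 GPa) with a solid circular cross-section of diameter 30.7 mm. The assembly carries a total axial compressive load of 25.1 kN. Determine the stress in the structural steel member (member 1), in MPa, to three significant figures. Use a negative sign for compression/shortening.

-116 MPa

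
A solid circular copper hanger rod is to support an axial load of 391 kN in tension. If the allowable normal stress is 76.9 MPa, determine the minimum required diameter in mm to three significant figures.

Required area A ≥ P/σ_allow = 391000/76.9 = 5085 mm².
For a solid circular section, d ≥ √(4A/π) = 80.46 mm.

80.5 mm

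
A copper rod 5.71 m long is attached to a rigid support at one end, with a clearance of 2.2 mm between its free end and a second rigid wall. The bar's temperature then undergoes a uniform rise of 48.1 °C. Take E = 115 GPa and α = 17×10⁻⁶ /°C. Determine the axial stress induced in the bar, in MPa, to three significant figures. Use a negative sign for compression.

-49.7 MPa

Free thermal expansion αLΔT = 17e-6 · 5710 · 48.1 = 4.669 mm.
The walls engage after the gap closes; constrained expansion = 4.669 − 2.2 = 2.469 mm.
The walls impose strain ε = −(2.469)/5710 = -4.3241e-04; σ = Eε = 115000 · -4.3241e-04 = -49.73 MPa.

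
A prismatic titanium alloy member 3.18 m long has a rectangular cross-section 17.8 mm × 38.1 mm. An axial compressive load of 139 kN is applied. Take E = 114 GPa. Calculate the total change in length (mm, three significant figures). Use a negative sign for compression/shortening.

-5.72 mm

A = 678.2 mm².
δ_mech = NL/(AE) = -139000·3180/(678.2·114000) = -5.717 mm.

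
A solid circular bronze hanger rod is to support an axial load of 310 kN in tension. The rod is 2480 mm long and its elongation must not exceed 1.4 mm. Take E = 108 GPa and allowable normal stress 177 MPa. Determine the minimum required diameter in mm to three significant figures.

80.5 mm

Required area A ≥ P/σ_allow = 310000/177 = 1751 mm².
For a solid circular section, d ≥ √(4A/π) = 47.22 mm.
Elongation limit: A ≥ PL/(Eδ_allow) = 310000·2480/(108000·1.4) = 5085 mm² ⇒ d ≥ 80.46 mm.
The elongation limit governs.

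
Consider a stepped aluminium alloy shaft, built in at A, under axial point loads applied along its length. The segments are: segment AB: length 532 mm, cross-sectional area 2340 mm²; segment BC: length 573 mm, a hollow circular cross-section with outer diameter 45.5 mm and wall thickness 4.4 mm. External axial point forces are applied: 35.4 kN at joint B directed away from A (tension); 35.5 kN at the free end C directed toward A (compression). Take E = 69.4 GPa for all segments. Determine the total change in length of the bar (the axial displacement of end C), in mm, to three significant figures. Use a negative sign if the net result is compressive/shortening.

Internal axial forces (sectioning from the free end, tension +): N_BC = -35.5 kN, N_AB = -0.1 kN.
A_BC = 568.1 mm².
δ_AB = -100·532/(2340·69400) = -0.0003276 mm
δ_BC = -35500·573/(568.1·69400) = -0.5159 mm
δ = Σδ_i = -0.5162 mm.

-0.516 mm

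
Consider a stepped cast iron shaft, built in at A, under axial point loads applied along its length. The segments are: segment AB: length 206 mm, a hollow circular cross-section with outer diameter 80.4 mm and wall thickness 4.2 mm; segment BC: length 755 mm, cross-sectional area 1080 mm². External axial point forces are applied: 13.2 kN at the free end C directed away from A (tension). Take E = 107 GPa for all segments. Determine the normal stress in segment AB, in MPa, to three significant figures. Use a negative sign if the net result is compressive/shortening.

13.1 MPa

Internal axial forces (sectioning from the free end, tension +): N_BC = 13.2 kN, N_AB = 13.2 kN.
A_AB = 1005 mm².
σ_AB = N_AB/A_AB = 13200/1005 = 13.13 MPa.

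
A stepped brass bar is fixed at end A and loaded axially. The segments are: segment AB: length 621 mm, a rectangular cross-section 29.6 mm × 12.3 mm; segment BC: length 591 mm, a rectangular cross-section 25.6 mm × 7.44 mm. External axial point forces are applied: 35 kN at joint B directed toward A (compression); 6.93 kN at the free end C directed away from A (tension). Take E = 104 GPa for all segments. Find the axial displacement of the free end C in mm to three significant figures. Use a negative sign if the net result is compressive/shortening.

Internal axial forces (sectioning from the free end, tension +): N_BC = 6.93 kN, N_AB = -28.07 kN.
A_AB = 364.1 mm².
A_BC = 190.5 mm².
δ_AB = -28070·621/(364.1·104000) = -0.4604 mm
δ_BC = 6930·591/(190.5·104000) = 0.2068 mm
δ = Σδ_i = -0.2536 mm.

-0.254 mm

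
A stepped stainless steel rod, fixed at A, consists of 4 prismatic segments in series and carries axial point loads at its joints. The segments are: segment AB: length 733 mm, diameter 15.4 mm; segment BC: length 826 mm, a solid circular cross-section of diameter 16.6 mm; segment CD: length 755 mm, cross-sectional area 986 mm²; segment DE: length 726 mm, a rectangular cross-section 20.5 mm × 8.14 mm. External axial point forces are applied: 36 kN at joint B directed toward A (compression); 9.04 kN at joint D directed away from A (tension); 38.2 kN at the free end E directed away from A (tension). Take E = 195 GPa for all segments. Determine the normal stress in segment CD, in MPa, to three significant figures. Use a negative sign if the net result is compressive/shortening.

Internal axial forces (sectioning from the free end, tension +): N_DE = 38.2 kN, N_CD = 47.24 kN, N_BC = 47.24 kN, N_AB = 11.24 kN.
σ_CD = N_CD/A_CD = 47240/986 = 47.91 MPa.

47.9 MPa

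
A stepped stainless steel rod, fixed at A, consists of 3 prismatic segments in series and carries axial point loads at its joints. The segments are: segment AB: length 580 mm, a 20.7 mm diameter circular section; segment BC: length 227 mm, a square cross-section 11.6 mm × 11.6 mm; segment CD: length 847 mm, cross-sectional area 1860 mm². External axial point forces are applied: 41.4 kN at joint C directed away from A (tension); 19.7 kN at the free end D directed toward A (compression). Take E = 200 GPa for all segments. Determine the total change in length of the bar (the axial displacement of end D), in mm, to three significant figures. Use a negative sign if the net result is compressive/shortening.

0.325 mm

Internal axial forces (sectioning from the free end, tension +): N_CD = -19.7 kN, N_BC = 21.7 kN, N_AB = 21.7 kN.
A_AB = 336.5 mm².
A_BC = 134.6 mm².
δ_AB = 21700·580/(336.5·200000) = 0.187 mm
δ_BC = 21700·227/(134.6·200000) = 0.183 mm
δ_CD = -19700·847/(1860·200000) = -0.04485 mm
δ = Σδ_i = 0.3252 mm.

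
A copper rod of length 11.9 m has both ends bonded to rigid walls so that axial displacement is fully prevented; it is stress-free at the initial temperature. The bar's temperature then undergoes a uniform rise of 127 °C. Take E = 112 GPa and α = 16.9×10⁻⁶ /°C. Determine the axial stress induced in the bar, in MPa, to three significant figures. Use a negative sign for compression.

-240 MPa

Free thermal expansion αLΔT = 16.9e-6 · 11900 · 127 = 25.54 mm.
The walls impose strain ε = −(25.54)/11900 = -2.1463e-03; σ = Eε = 112000 · -2.1463e-03 = -240.4 MPa.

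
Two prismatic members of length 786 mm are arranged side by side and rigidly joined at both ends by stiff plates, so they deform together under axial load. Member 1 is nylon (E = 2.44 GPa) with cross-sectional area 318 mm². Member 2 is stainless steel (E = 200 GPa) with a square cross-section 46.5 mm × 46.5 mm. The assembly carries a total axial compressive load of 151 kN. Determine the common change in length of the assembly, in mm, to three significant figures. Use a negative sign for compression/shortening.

A_2 = 2162 mm².
Equal strain + equilibrium ⇒ each member carries load in proportion to AE: A₁E₁ = 775900 N, A₂E₂ = 432400000 N, ΣAE = 433200000 N.
δ = PL/ΣAE = -151000·786/433200000 = -0.274 mm.

-0.274 mm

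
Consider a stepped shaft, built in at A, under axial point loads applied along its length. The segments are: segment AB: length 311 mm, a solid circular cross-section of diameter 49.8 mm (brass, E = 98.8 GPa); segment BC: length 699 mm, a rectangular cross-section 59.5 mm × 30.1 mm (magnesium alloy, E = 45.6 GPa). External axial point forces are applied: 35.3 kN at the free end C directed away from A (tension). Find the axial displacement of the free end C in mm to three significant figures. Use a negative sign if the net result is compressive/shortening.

0.359 mm

Internal axial forces (sectioning from the free end, tension +): N_BC = 35.3 kN, N_AB = 35.3 kN.
A_AB = 1948 mm².
A_BC = 1791 mm².
δ_AB = 35300·311/(1948·98800) = 0.05705 mm
δ_BC = 35300·699/(1791·45600) = 0.3021 mm
δ = Σδ_i = 0.3592 mm.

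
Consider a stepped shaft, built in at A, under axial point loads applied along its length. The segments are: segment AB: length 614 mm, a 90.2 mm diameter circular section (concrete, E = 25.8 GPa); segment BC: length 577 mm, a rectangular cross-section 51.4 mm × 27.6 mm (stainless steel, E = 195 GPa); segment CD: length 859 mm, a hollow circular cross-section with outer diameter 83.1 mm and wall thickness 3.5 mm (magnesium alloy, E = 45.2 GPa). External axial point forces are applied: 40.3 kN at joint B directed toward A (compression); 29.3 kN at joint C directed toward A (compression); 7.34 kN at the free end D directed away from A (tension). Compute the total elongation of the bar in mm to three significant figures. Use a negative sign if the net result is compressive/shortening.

-0.118 mm

Internal axial forces (sectioning from the free end, tension +): N_CD = 7.34 kN, N_BC = -21.96 kN, N_AB = -62.26 kN.
A_AB = 6390 mm².
A_BC = 1419 mm².
A_CD = 875.2 mm².
δ_AB = -62260·614/(6390·25800) = -0.2319 mm
δ_BC = -21960·577/(1419·195000) = -0.0458 mm
δ_CD = 7340·859/(875.2·45200) = 0.1594 mm
δ = Σδ_i = -0.1183 mm.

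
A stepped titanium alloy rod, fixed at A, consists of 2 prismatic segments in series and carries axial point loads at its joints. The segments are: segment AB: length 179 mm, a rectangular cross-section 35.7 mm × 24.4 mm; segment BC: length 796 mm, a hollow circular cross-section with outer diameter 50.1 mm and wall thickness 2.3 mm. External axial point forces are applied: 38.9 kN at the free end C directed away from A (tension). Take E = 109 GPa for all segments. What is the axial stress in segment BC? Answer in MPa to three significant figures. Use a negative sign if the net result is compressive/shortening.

113 MPa

Internal axial forces (sectioning from the free end, tension +): N_BC = 38.9 kN, N_AB = 38.9 kN.
A_BC = 345.4 mm².
σ_BC = N_BC/A_BC = 38900/345.4 = 112.6 MPa.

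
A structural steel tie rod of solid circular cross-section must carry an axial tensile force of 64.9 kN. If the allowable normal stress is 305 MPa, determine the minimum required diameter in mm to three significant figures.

Required area A ≥ P/σ_allow = 64900/305 = 212.8 mm².
For a solid circular section, d ≥ √(4A/π) = 16.46 mm.

16.5 mm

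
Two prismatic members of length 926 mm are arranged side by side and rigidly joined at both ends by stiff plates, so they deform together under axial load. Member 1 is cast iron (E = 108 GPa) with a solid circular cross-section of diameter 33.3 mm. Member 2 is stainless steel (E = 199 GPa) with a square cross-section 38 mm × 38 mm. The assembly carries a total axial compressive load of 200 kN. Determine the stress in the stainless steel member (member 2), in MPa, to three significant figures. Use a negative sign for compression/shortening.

A_1 = 870.9 mm².
A_2 = 1444 mm².
Equal strain + equilibrium ⇒ each member carries load in proportion to AE: A₁E₁ = 94060000 N, A₂E₂ = 287400000 N, ΣAE = 381400000 N.
σ₂ = P·E₂/ΣAE = -200000·199000/381400000 = -104.3 MPa.

-104 MPa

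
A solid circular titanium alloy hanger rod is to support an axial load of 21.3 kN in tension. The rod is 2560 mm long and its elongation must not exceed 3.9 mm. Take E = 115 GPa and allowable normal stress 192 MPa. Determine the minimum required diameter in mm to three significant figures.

Required area A ≥ P/σ_allow = 21300/192 = 110.9 mm².
For a solid circular section, d ≥ √(4A/π) = 11.88 mm.
Elongation limit: A ≥ PL/(Eδ_allow) = 21300·2560/(115000·3.9) = 121.6 mm² ⇒ d ≥ 12.44 mm.
The elongation limit governs.

12.4 mm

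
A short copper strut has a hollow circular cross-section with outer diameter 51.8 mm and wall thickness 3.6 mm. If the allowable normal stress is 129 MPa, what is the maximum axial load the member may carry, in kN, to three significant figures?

A = 545.1 mm².
P_max = σ_allow · A = 129 · 545.1 = 70320 N = 70.32 kN.

70.3 kN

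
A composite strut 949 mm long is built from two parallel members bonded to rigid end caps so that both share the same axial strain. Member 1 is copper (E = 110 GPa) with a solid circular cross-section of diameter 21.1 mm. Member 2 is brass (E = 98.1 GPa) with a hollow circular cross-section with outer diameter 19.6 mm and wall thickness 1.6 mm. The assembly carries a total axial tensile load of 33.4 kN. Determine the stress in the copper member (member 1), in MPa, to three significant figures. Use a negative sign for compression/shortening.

77.6 MPa

A_1 = 349.7 mm².
A_2 = 90.48 mm².
Equal strain + equilibrium ⇒ each member carries load in proportion to AE: A₁E₁ = 38460000 N, A₂E₂ = 8876000 N, ΣAE = 47340000 N.
σ₁ = P·E₁/ΣAE = 33400·110000/47340000 = 77.61 MPa.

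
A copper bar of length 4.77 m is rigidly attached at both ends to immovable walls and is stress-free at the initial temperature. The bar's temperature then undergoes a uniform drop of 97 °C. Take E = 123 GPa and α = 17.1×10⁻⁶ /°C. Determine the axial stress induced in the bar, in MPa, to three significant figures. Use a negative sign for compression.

204 MPa

Free thermal expansion αLΔT = 17.1e-6 · 4770 · -97 = -7.912 mm.
The walls impose strain ε = −(-7.912)/4770 = 1.6587e-03; σ = Eε = 123000 · 1.6587e-03 = 204 MPa.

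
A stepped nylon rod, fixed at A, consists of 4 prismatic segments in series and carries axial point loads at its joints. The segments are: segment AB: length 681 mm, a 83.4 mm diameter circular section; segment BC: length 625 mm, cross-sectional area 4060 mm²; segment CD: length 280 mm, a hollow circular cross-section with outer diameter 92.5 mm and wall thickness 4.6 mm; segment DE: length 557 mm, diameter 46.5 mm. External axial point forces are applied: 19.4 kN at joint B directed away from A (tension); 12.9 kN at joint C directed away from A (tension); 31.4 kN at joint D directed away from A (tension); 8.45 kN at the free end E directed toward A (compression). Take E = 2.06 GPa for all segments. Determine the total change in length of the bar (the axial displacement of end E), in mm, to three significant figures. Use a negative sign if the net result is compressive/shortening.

Internal axial forces (sectioning from the free end, tension +): N_DE = -8.45 kN, N_CD = 22.95 kN, N_BC = 35.85 kN, N_AB = 55.25 kN.
A_AB = 5463 mm².
A_CD = 1270 mm².
A_DE = 1698 mm².
δ_AB = 55250·681/(5463·2060) = 3.343 mm
δ_BC = 35850·625/(4060·2060) = 2.679 mm
δ_CD = 22950·280/(1270·2060) = 2.456 mm
δ_DE = -8450·557/(1698·2060) = -1.345 mm
δ = Σδ_i = 7.133 mm.

7.13 mm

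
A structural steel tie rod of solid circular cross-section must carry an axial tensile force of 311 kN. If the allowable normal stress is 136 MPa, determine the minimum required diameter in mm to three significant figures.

54.0 mm

Required area A ≥ P/σ_allow = 311000/136 = 2287 mm².
For a solid circular section, d ≥ √(4A/π) = 53.96 mm.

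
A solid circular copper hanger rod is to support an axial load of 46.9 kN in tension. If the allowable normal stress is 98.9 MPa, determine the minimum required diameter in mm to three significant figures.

24.6 mm

Required area A ≥ P/σ_allow = 46900/98.9 = 474.2 mm².
For a solid circular section, d ≥ √(4A/π) = 24.57 mm.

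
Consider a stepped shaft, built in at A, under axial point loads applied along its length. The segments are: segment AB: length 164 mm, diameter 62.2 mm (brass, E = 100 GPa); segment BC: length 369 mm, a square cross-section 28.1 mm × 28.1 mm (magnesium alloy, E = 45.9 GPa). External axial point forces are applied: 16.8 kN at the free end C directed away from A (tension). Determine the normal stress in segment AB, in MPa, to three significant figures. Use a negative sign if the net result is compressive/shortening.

Internal axial forces (sectioning from the free end, tension +): N_BC = 16.8 kN, N_AB = 16.8 kN.
A_AB = 3039 mm².
σ_AB = N_AB/A_AB = 16800/3039 = 5.529 MPa.

5.53 MPa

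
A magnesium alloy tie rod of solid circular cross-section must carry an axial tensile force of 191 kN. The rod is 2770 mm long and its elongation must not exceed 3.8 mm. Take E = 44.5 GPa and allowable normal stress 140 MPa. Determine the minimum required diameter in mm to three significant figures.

63.1 mm

Required area A ≥ P/σ_allow = 191000/140 = 1364 mm².
For a solid circular section, d ≥ √(4A/π) = 41.68 mm.
Elongation limit: A ≥ PL/(Eδ_allow) = 191000·2770/(44500·3.8) = 3129 mm² ⇒ d ≥ 63.12 mm.
The elongation limit governs.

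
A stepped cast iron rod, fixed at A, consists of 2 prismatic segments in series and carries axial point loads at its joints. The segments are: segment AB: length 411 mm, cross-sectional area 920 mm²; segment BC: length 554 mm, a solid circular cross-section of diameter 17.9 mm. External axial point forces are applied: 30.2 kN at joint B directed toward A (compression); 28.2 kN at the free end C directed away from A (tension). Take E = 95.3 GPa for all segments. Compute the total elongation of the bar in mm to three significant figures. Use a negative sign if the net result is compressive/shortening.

0.642 mm

Internal axial forces (sectioning from the free end, tension +): N_BC = 28.2 kN, N_AB = -2 kN.
A_BC = 251.6 mm².
δ_AB = -2000·411/(920·95300) = -0.009375 mm
δ_BC = 28200·554/(251.6·95300) = 0.6514 mm
δ = Σδ_i = 0.6421 mm.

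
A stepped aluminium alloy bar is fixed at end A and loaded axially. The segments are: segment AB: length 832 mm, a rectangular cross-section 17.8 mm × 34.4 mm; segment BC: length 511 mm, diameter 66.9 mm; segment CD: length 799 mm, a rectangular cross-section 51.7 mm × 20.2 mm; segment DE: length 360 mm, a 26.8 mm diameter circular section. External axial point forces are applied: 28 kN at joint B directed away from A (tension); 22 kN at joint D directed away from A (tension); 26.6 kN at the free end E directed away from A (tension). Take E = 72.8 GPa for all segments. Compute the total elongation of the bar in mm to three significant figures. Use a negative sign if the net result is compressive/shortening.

Internal axial forces (sectioning from the free end, tension +): N_DE = 26.6 kN, N_CD = 48.6 kN, N_BC = 48.6 kN, N_AB = 76.6 kN.
A_AB = 612.3 mm².
A_BC = 3515 mm².
A_CD = 1044 mm².
A_DE = 564.1 mm².
δ_AB = 76600·832/(612.3·72800) = 1.43 mm
δ_BC = 48600·511/(3515·72800) = 0.09705 mm
δ_CD = 48600·799/(1044·72800) = 0.5108 mm
δ_DE = 26600·360/(564.1·72800) = 0.2332 mm
δ = Σδ_i = 2.271 mm.

2.27 mm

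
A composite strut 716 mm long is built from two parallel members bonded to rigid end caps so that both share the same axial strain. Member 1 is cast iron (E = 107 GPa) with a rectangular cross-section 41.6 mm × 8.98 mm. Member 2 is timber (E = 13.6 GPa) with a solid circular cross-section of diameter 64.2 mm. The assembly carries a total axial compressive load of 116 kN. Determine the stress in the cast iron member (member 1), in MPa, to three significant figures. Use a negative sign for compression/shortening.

A_1 = 373.6 mm².
A_2 = 3237 mm².
Equal strain + equilibrium ⇒ each member carries load in proportion to AE: A₁E₁ = 39970000 N, A₂E₂ = 44020000 N, ΣAE = 84000000 N.
σ₁ = P·E₁/ΣAE = -116000·107000/84000000 = -147.8 MPa.

-148 MPa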